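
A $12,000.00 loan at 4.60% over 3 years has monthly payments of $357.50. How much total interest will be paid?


Total paid over the life of the loan = PMT × n.
Total paid = $357.50 × 36 = $12,870.00
Total interest = total paid − principal = $12,870.00 − $12,000.00 = $870.00

Total interest = (PMT × n) - PV = $870.00


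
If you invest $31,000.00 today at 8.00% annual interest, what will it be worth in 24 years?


Future value formula: FV = PV × (1 + r)^t
FV = $31,000.00 × (1 + 0.08)^24
FV = $31,000.00 × 6.3411807
FV = $196,576.60

FV = PV × (1 + r)^t = $196,576.60


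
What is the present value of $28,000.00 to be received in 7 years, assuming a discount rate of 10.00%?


Present value formula: PV = FV / (1 + r)^t
PV = $28,000.00 / (1 + 0.1)^7
PV = $28,000.00 / 1.948717
PV = $14,368.43

PV = FV / (1 + r)^t = $14,368.43


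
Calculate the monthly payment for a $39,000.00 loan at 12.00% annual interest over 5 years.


Loan payment formula: PMT = PV × r / (1 − (1 + r)^(−n))
Monthly rate r = 0.12/12 = 0.01, n = 60 months
Denominator: 1 − (1 + 0.12/12)^(−60) = 0.449550
PMT = $39,000.00 × (0.12/12) / 0.449550
PMT = $867.53 per month

PMT = PV × r / (1-(1+r)^(-n)) = $867.53/month


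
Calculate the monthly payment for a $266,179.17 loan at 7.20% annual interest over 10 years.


Loan payment formula: PMT = PV × r / (1 − (1 + r)^(−n))
Monthly rate r = 0.072/12 = 0.006, n = 120 months
Denominator: 1 − (1 + 0.072/12)^(−120) = 0.5121994
PMT = $266,179.17 × (0.072/12) / 0.5121994
PMT = $3,118.07 per month

PMT = PV × r / (1-(1+r)^(-n)) = $3,118.07/month


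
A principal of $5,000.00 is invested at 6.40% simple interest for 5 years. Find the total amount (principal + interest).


Total amount formula: A = P(1 + rt) = P + P·r·t
Interest: I = P × r × t = $5,000.00 × 0.064 × 5 = $1,600.00
A = P + I = $5,000.00 + $1,600.00 = $6,600.00

A = P + I = P(1 + rt) = $6,600.00


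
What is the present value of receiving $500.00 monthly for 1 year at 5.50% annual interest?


Present value of an ordinary annuity: PV = PMT × (1 − (1 + r)^(−n)) / r
Monthly rate r = 0.055/12 ≈ 0.00458333, n = 12
PV = $500.00 × (1 − (1 + 0.055/12)^(−12)) / (0.055/12)
PV = $500.00 × 11.650017
PV = $5,825.01

PV = PMT × (1-(1+r)^(-n))/r = $5,825.01


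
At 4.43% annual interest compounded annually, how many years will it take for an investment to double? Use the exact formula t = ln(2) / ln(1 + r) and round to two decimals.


Doubling condition: (1 + r)^t = 2
Take ln of both sides: t × ln(1 + r) = ln(2)
t = ln(2) / ln(1 + r)
t = 0.693147 / 0.043347
t = 15.99

t = ln(2) / ln(1 + r) = 15.99 years


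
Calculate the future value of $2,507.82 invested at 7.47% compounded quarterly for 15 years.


Compound interest formula: A = P(1 + r/n)^(nt)
A = $2,507.82 × (1 + 0.0747/4)^(4 × 15)
Growth factor: (1 + 0.0747/4)^60 = 3.034862
A = $2,507.82 × 3.034862
A = $7,610.89

A = P(1 + r/n)^(nt) = $7,610.89


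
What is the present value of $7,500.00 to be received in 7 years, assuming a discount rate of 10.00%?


Present value formula: PV = FV / (1 + r)^t
PV = $7,500.00 / (1 + 0.1)^7
PV = $7,500.00 / 1.948717
PV = $3,848.69

PV = FV / (1 + r)^t = $3,848.69


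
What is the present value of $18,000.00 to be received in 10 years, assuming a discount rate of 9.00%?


Present value formula: PV = FV / (1 + r)^t
PV = $18,000.00 / (1 + 0.09)^10
PV = $18,000.00 / 2.367364
PV = $7,603.39

PV = FV / (1 + r)^t = $7,603.39


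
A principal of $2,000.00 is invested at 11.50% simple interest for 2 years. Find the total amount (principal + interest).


Total amount formula: A = P(1 + rt) = P + P·r·t
Interest: I = P × r × t = $2,000.00 × 0.115 × 2 = $460.00
A = P + I = $2,000.00 + $460.00 = $2,460.00

A = P + I = P(1 + rt) = $2,460.00


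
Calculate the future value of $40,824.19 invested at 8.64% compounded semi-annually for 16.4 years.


Compound interest formula: A = P(1 + r/n)^(nt)
A = $40,824.19 × (1 + 0.0864/2)^(2 × 16.4)
Growth factor: (1 + 0.0864/2)^32.8 = 4.0036543
A = $40,824.19 × 4.0036543
A = $163,445.94

A = P(1 + r/n)^(nt) = $163,445.94


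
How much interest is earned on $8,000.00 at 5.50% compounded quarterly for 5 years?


Compound interest earned = final amount − principal.
A = P(1 + r/n)^(nt) = $8,000.00 × (1 + 0.055/4)^(4 × 5) = $10,512.53
Interest = A − P = $10,512.53 − $8,000.00 = $2,512.53

Interest = A - P = $2,512.53


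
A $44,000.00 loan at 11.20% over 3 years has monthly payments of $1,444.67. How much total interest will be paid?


Total paid over the life of the loan = PMT × n.
Total paid = $1,444.67 × 36 = $52,008.12
Total interest = total paid − principal = $52,008.12 − $44,000.00 = $8,008.12

Total interest = (PMT × n) - PV = $8,008.12


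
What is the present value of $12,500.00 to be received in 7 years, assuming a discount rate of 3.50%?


Present value formula: PV = FV / (1 + r)^t
PV = $12,500.00 / (1 + 0.035)^7
PV = $12,500.00 / 1.272279
PV = $9,824.89

PV = FV / (1 + r)^t = $9,824.89


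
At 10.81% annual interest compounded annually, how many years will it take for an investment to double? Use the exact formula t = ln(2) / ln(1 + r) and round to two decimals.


Doubling condition: (1 + r)^t = 2
Take ln of both sides: t × ln(1 + r) = ln(2)
t = ln(2) / ln(1 + r)
t = 0.693147 / 0.102647
t = 6.75

t = ln(2) / ln(1 + r) = 6.75 years


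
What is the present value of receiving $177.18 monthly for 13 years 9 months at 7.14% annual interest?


Present value of an ordinary annuity: PV = PMT × (1 − (1 + r)^(−n)) / r
Monthly rate r = 0.0714/12 = 0.00595, n = 165
PV = $177.18 × (1 − (1 + 0.0714/12)^(−165)) / (0.0714/12)
PV = $177.18 × 104.916571
PV = $18,589.12

PV = PMT × (1-(1+r)^(-n))/r = $18,589.12


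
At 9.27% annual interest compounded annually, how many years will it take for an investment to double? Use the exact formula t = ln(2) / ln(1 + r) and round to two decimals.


Doubling condition: (1 + r)^t = 2
Take ln of both sides: t × ln(1 + r) = ln(2)
t = ln(2) / ln(1 + r)
t = 0.693147 / 0.088652
t = 7.82

t = ln(2) / ln(1 + r) = 7.82 years


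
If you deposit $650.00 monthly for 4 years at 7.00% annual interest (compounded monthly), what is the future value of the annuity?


Future value of an ordinary annuity: FV = PMT × ((1 + r)^n − 1) / r
Monthly rate r = 0.07/12 ≈ 0.00583333, n = 48
FV = $650.00 × ((1 + 0.07/12)^48 − 1) / (0.07/12)
FV = $650.00 × 55.209236
FV = $35,886.00

FV = PMT × ((1+r)^n - 1)/r = $35,886.00


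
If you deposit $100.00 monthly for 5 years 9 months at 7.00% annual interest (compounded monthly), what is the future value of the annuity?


Future value of an ordinary annuity: FV = PMT × ((1 + r)^n − 1) / r
Monthly rate r = 0.07/12 ≈ 0.00583333, n = 69
FV = $100.00 × ((1 + 0.07/12)^69 − 1) / (0.07/12)
FV = $100.00 × 84.653318
FV = $8,465.33

FV = PMT × ((1+r)^n - 1)/r = $8,465.33


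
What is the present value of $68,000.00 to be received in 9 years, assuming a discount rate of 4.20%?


Present value formula: PV = FV / (1 + r)^t
PV = $68,000.00 / (1 + 0.042)^9
PV = $68,000.00 / 1.4481364
PV = $46,956.90

PV = FV / (1 + r)^t = $46,956.90


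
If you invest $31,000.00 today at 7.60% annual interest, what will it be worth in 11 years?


Future value formula: FV = PV × (1 + r)^t
FV = $31,000.00 × (1 + 0.076)^11
FV = $31,000.00 × 2.238386
FV = $69,389.97

FV = PV × (1 + r)^t = $69,389.97


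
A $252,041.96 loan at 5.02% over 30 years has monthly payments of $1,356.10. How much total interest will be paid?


Total paid over the life of the loan = PMT × n.
Total paid = $1,356.10 × 360 = $488,196.00
Total interest = total paid − principal = $488,196.00 − $252,041.96 = $236,154.04

Total interest = (PMT × n) - PV = $236,154.04


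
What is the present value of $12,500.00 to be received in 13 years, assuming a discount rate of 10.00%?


Present value formula: PV = FV / (1 + r)^t
PV = $12,500.00 / (1 + 0.1)^13
PV = $12,500.00 / 3.452271
PV = $3,620.80

PV = FV / (1 + r)^t = $3,620.80


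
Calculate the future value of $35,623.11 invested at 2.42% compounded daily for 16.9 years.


Compound interest formula: A = P(1 + r/n)^(nt)
A = $35,623.11 × (1 + 0.0242/365)^(365 × 16.9)
Growth factor: (1 + 0.0242/365)^6168.5 = 1.5052612
A = $35,623.11 × 1.5052612
A = $53,622.09

A = P(1 + r/n)^(nt) = $53,622.09


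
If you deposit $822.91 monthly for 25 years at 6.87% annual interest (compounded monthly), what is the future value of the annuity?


Future value of an ordinary annuity: FV = PMT × ((1 + r)^n − 1) / r
Monthly rate r = 0.0687/12 = 0.005725, n = 300
FV = $822.91 × ((1 + 0.0687/12)^300 − 1) / (0.0687/12)
FV = $822.91 × 793.601477
FV = $653,062.59

FV = PMT × ((1+r)^n - 1)/r = $653,062.59


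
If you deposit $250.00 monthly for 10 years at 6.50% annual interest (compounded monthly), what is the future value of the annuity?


Future value of an ordinary annuity: FV = PMT × ((1 + r)^n − 1) / r
Monthly rate r = 0.065/12 ≈ 0.00541667, n = 120
FV = $250.00 × ((1 + 0.065/12)^120 − 1) / (0.065/12)
FV = $250.00 × 168.403154
FV = $42,100.79

FV = PMT × ((1+r)^n - 1)/r = $42,100.79


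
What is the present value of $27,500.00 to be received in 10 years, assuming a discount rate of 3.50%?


Present value formula: PV = FV / (1 + r)^t
PV = $27,500.00 / (1 + 0.035)^10
PV = $27,500.00 / 1.4105988
PV = $19,495.27

PV = FV / (1 + r)^t = $19,495.27


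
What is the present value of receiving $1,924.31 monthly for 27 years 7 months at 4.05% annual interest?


Present value of an ordinary annuity: PV = PMT × (1 − (1 + r)^(−n)) / r
Monthly rate r = 0.0405/12 = 0.003375, n = 331
PV = $1,924.31 × (1 − (1 + 0.0405/12)^(−331)) / (0.0405/12)
PV = $1,924.31 × 199.159926
PV = $383,245.44

PV = PMT × (1-(1+r)^(-n))/r = $383,245.44


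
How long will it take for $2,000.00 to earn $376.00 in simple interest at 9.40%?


Rearrange the simple interest formula for t:
I = P × r × t  ⇒  t = I / (P × r)
t = $376.00 / ($2,000.00 × 0.094)
t = 2

t = I/(P×r) = 2 years


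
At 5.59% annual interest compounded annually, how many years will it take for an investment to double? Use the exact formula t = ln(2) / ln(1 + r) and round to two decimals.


Doubling condition: (1 + r)^t = 2
Take ln of both sides: t × ln(1 + r) = ln(2)
t = ln(2) / ln(1 + r)
t = 0.693147 / 0.054393
t = 12.74

t = ln(2) / ln(1 + r) = 12.74 years


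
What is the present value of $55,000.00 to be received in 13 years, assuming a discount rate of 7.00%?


Present value formula: PV = FV / (1 + r)^t
PV = $55,000.00 / (1 + 0.07)^13
PV = $55,000.00 / 2.409845
PV = $22,823.04

PV = FV / (1 + r)^t = $22,823.04


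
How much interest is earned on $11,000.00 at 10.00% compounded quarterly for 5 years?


Compound interest earned = final amount − principal.
A = P(1 + r/n)^(nt) = $11,000.00 × (1 + 0.1/4)^(4 × 5) = $18,024.78
Interest = A − P = $18,024.78 − $11,000.00 = $7,024.78

Interest = A - P = $7,024.78


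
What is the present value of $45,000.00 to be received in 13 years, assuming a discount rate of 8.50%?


Present value formula: PV = FV / (1 + r)^t
PV = $45,000.00 / (1 + 0.085)^13
PV = $45,000.00 / 2.887930
PV = $15,582.10

PV = FV / (1 + r)^t = $15,582.10


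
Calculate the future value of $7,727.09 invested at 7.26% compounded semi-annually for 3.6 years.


Compound interest formula: A = P(1 + r/n)^(nt)
A = $7,727.09 × (1 + 0.0726/2)^(2 × 3.6)
Growth factor: (1 + 0.0726/2)^7.2 = 1.292694
A = $7,727.09 × 1.292694
A = $9,988.76

A = P(1 + r/n)^(nt) = $9,988.76


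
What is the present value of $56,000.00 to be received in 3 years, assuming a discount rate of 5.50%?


Present value formula: PV = FV / (1 + r)^t
PV = $56,000.00 / (1 + 0.055)^3
PV = $56,000.00 / 1.17424137
PV = $47,690.37

PV = FV / (1 + r)^t = $47,690.37


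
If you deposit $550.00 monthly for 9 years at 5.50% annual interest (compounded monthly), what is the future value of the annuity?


Future value of an ordinary annuity: FV = PMT × ((1 + r)^n − 1) / r
Monthly rate r = 0.055/12 ≈ 0.00458333, n = 108
FV = $550.00 × ((1 + 0.055/12)^108 − 1) / (0.055/12)
FV = $550.00 × 139.340512
FV = $76,637.28

FV = PMT × ((1+r)^n - 1)/r = $76,637.28


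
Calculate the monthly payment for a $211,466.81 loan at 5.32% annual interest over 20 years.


Loan payment formula: PMT = PV × r / (1 − (1 + r)^(−n))
Monthly rate r = 0.0532/12 ≈ 0.00443333, n = 240 months
Denominator: 1 − (1 + 0.0532/12)^(−240) = 0.654115
PMT = $211,466.81 × (0.0532/12) / 0.654115
PMT = $1,433.24 per month

PMT = PV × r / (1-(1+r)^(-n)) = $1,433.24/month


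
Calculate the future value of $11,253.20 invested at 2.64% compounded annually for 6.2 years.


Compound interest formula: A = P(1 + r/n)^(nt)
A = $11,253.20 × (1 + 0.0264/1)^(1 × 6.2)
Growth factor: (1 + 0.0264/1)^6.2 = 1.1753391
A = $11,253.20 × 1.1753391
A = $13,226.33

A = P(1 + r/n)^(nt) = $13,226.33


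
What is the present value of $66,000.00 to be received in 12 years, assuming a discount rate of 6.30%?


Present value formula: PV = FV / (1 + r)^t
PV = $66,000.00 / (1 + 0.063)^12
PV = $66,000.00 / 2.081609
PV = $31,706.24

PV = FV / (1 + r)^t = $31,706.24


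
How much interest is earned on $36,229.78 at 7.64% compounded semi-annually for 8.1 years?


Compound interest earned = final amount − principal.
A = P(1 + r/n)^(nt) = $36,229.78 × (1 + 0.0764/2)^(2 × 8.1) = $66,499.49
Interest = A − P = $66,499.49 − $36,229.78 = $30,269.71

Interest = A - P = $30,269.71


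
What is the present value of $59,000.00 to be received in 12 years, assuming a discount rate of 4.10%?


Present value formula: PV = FV / (1 + r)^t
PV = $59,000.00 / (1 + 0.041)^12
PV = $59,000.00 / 1.61960368
PV = $36,428.67

PV = FV / (1 + r)^t = $36,428.67


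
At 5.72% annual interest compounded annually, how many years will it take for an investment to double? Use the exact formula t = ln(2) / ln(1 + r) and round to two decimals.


Doubling condition: (1 + r)^t = 2
Take ln of both sides: t × ln(1 + r) = ln(2)
t = ln(2) / ln(1 + r)
t = 0.693147 / 0.055624
t = 12.46

t = ln(2) / ln(1 + r) = 12.46 years


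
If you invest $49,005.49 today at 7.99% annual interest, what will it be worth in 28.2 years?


Future value formula: FV = PV × (1 + r)^t
FV = $49,005.49 × (1 + 0.0799)^28.2
FV = $49,005.49 × 8.7380769
FV = $428,213.74

FV = PV × (1 + r)^t = $428,213.74


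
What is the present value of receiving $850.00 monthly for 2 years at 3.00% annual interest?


Present value of an ordinary annuity: PV = PMT × (1 − (1 + r)^(−n)) / r
Monthly rate r = 0.03/12 = 0.0025, n = 24
PV = $850.00 × (1 − (1 + 0.03/12)^(−24)) / (0.03/12)
PV = $850.00 × 23.265980
PV = $19,776.08

PV = PMT × (1-(1+r)^(-n))/r = $19,776.08


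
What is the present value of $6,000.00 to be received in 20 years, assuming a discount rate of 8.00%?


Present value formula: PV = FV / (1 + r)^t
PV = $6,000.00 / (1 + 0.08)^20
PV = $6,000.00 / 4.660957
PV = $1,287.29

PV = FV / (1 + r)^t = $1,287.29


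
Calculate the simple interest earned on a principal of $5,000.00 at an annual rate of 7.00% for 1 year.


Simple interest formula: I = P × r × t
I = $5,000.00 × 0.07 × 1
I = $350.00

I = P × r × t = $350.00


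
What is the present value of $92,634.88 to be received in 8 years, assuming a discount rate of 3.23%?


Present value formula: PV = FV / (1 + r)^t
PV = $92,634.88 / (1 + 0.0323)^8
PV = $92,634.88 / 1.2895774
PV = $71,833.52

PV = FV / (1 + r)^t = $71,833.52


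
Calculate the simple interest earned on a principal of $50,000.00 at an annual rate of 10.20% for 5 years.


Simple interest formula: I = P × r × t
I = $50,000.00 × 0.102 × 5
I = $25,500.00

I = P × r × t = $25,500.00


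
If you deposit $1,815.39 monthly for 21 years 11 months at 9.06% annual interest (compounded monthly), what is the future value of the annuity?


Future value of an ordinary annuity: FV = PMT × ((1 + r)^n − 1) / r
Monthly rate r = 0.0906/12 = 0.00755, n = 263
FV = $1,815.39 × ((1 + 0.0906/12)^263 − 1) / (0.0906/12)
FV = $1,815.39 × 825.120223
FV = $1,497,915.00

FV = PMT × ((1+r)^n - 1)/r = $1,497,915.00


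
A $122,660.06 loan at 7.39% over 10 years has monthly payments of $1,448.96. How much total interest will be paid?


Total paid over the life of the loan = PMT × n.
Total paid = $1,448.96 × 120 = $173,875.20
Total interest = total paid − principal = $173,875.20 − $122,660.06 = $51,215.14

Total interest = (PMT × n) - PV = $51,215.14


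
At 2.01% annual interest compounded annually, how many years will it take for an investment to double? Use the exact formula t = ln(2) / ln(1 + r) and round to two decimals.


Doubling condition: (1 + r)^t = 2
Take ln of both sides: t × ln(1 + r) = ln(2)
t = ln(2) / ln(1 + r)
t = 0.693147 / 0.019901
t = 34.83

t = ln(2) / ln(1 + r) = 34.83 years


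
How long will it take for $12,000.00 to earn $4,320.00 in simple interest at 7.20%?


Rearrange the simple interest formula for t:
I = P × r × t  ⇒  t = I / (P × r)
t = $4,320.00 / ($12,000.00 × 0.072)
t = 5

t = I/(P×r) = 5 years


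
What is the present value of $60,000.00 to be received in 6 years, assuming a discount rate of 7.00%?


Present value formula: PV = FV / (1 + r)^t
PV = $60,000.00 / (1 + 0.07)^6
PV = $60,000.00 / 1.5007304
PV = $39,980.53

PV = FV / (1 + r)^t = $39,980.53


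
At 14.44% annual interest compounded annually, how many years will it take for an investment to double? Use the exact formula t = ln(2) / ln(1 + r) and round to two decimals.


Doubling condition: (1 + r)^t = 2
Take ln of both sides: t × ln(1 + r) = ln(2)
t = ln(2) / ln(1 + r)
t = 0.693147 / 0.134880
t = 5.14

t = ln(2) / ln(1 + r) = 5.14 years


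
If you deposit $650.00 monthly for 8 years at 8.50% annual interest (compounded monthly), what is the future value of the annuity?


Future value of an ordinary annuity: FV = PMT × ((1 + r)^n − 1) / r
Monthly rate r = 0.085/12 ≈ 0.00708333, n = 96
FV = $650.00 × ((1 + 0.085/12)^96 − 1) / (0.085/12)
FV = $650.00 × 136.821455
FV = $88,933.95

FV = PMT × ((1+r)^n - 1)/r = $88,933.95


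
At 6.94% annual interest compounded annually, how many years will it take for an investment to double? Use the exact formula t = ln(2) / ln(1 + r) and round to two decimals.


Doubling condition: (1 + r)^t = 2
Take ln of both sides: t × ln(1 + r) = ln(2)
t = ln(2) / ln(1 + r)
t = 0.693147 / 0.067098
t = 10.33

t = ln(2) / ln(1 + r) = 10.33 years


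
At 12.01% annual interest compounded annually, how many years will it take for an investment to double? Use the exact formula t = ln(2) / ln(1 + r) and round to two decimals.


Doubling condition: (1 + r)^t = 2
Take ln of both sides: t × ln(1 + r) = ln(2)
t = ln(2) / ln(1 + r)
t = 0.693147 / 0.113418
t = 6.11

t = ln(2) / ln(1 + r) = 6.11 years


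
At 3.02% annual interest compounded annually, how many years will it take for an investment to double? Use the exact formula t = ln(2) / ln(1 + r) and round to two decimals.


Doubling condition: (1 + r)^t = 2
Take ln of both sides: t × ln(1 + r) = ln(2)
t = ln(2) / ln(1 + r)
t = 0.693147 / 0.029753
t = 23.30

t = ln(2) / ln(1 + r) = 23.30 years


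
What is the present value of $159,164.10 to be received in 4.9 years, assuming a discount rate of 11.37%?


Present value formula: PV = FV / (1 + r)^t
PV = $159,164.10 / (1 + 0.1137)^4.9
PV = $159,164.10 / 1.6949788
PV = $93,903.30

PV = FV / (1 + r)^t = $93,903.30


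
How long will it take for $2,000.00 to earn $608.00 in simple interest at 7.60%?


Rearrange the simple interest formula for t:
I = P × r × t  ⇒  t = I / (P × r)
t = $608.00 / ($2,000.00 × 0.076)
t = 4

t = I/(P×r) = 4 years


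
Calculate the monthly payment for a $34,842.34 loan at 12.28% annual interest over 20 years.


Loan payment formula: PMT = PV × r / (1 − (1 + r)^(−n))
Monthly rate r = 0.1228/12 ≈ 0.01023333, n = 240 months
Denominator: 1 − (1 + 0.1228/12)^(−240) = 0.913145
PMT = $34,842.34 × (0.1228/12) / 0.913145
PMT = $390.47 per month

PMT = PV × r / (1-(1+r)^(-n)) = $390.47/month


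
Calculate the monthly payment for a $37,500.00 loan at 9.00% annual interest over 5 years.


Loan payment formula: PMT = PV × r / (1 − (1 + r)^(−n))
Monthly rate r = 0.09/12 = 0.0075, n = 60 months
Denominator: 1 − (1 + 0.09/12)^(−60) = 0.361300
PMT = $37,500.00 × (0.09/12) / 0.361300
PMT = $778.44 per month

PMT = PV × r / (1-(1+r)^(-n)) = $778.44/month


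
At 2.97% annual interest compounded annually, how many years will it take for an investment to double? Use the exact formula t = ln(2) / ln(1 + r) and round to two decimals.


Doubling condition: (1 + r)^t = 2
Take ln of both sides: t × ln(1 + r) = ln(2)
t = ln(2) / ln(1 + r)
t = 0.693147 / 0.029267
t = 23.68

t = ln(2) / ln(1 + r) = 23.68 years


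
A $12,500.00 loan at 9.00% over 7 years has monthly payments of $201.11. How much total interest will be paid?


Total paid over the life of the loan = PMT × n.
Total paid = $201.11 × 84 = $16,893.24
Total interest = total paid − principal = $16,893.24 − $12,500.00 = $4,393.24

Total interest = (PMT × n) - PV = $4,393.24


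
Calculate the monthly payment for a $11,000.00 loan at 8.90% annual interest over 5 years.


Loan payment formula: PMT = PV × r / (1 − (1 + r)^(−n))
Monthly rate r = 0.089/12 ≈ 0.00741667, n = 60 months
Denominator: 1 − (1 + 0.089/12)^(−60) = 0.358123
PMT = $11,000.00 × (0.089/12) / 0.358123
PMT = $227.81 per month

PMT = PV × r / (1-(1+r)^(-n)) = $227.81/month


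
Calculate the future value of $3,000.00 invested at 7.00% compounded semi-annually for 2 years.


Compound interest formula: A = P(1 + r/n)^(nt)
A = $3,000.00 × (1 + 0.07/2)^(2 × 2)
Growth factor: (1 + 0.07/2)^4 = 1.147523
A = $3,000.00 × 1.147523
A = $3,442.57

A = P(1 + r/n)^(nt) = $3,442.57


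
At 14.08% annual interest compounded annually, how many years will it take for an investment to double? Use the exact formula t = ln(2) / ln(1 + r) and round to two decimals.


Doubling condition: (1 + r)^t = 2
Take ln of both sides: t × ln(1 + r) = ln(2)
t = ln(2) / ln(1 + r)
t = 0.693147 / 0.131730
t = 5.26

t = ln(2) / ln(1 + r) = 5.26 years


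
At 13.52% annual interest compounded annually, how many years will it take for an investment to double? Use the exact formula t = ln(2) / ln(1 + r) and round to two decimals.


Doubling condition: (1 + r)^t = 2
Take ln of both sides: t × ln(1 + r) = ln(2)
t = ln(2) / ln(1 + r)
t = 0.693147 / 0.126809
t = 5.47

t = ln(2) / ln(1 + r) = 5.47 years


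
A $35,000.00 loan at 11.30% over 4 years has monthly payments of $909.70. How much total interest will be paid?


Total paid over the life of the loan = PMT × n.
Total paid = $909.70 × 48 = $43,665.60
Total interest = total paid − principal = $43,665.60 − $35,000.00 = $8,665.60

Total interest = (PMT × n) - PV = $8,665.60


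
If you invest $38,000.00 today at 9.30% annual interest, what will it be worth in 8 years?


Future value formula: FV = PV × (1 + r)^t
FV = $38,000.00 × (1 + 0.093)^8
FV = $38,000.00 × 2.0368605
FV = $77,400.70

FV = PV × (1 + r)^t = $77,400.70


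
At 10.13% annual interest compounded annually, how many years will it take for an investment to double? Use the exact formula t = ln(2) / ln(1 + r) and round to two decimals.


Doubling condition: (1 + r)^t = 2
Take ln of both sides: t × ln(1 + r) = ln(2)
t = ln(2) / ln(1 + r)
t = 0.693147 / 0.096491
t = 7.18

t = ln(2) / ln(1 + r) = 7.18 years


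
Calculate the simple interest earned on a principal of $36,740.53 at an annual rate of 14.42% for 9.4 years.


Simple interest formula: I = P × r × t
I = $36,740.53 × 0.1442 × 9.4
I = $49,801.05

I = P × r × t = $49,801.05


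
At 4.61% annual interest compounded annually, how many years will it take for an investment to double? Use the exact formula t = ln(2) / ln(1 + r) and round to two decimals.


Doubling condition: (1 + r)^t = 2
Take ln of both sides: t × ln(1 + r) = ln(2)
t = ln(2) / ln(1 + r)
t = 0.693147 / 0.045069
t = 15.38

t = ln(2) / ln(1 + r) = 15.38 years


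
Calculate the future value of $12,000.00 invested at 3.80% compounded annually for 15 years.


Compound interest formula: A = P(1 + r/n)^(nt)
A = $12,000.00 × (1 + 0.038/1)^(1 × 15)
Growth factor: (1 + 0.038/1)^15 = 1.749687
A = $12,000.00 × 1.749687
A = $20,996.24

A = P(1 + r/n)^(nt) = $20,996.24


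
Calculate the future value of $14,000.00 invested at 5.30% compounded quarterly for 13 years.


Compound interest formula: A = P(1 + r/n)^(nt)
A = $14,000.00 × (1 + 0.053/4)^(4 × 13)
Growth factor: (1 + 0.053/4)^52 = 1.9827312
A = $14,000.00 × 1.9827312
A = $27,758.24

A = P(1 + r/n)^(nt) = $27,758.24


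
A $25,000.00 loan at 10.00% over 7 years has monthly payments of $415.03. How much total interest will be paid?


Total paid over the life of the loan = PMT × n.
Total paid = $415.03 × 84 = $34,862.52
Total interest = total paid − principal = $34,862.52 − $25,000.00 = $9,862.52

Total interest = (PMT × n) - PV = $9,862.52


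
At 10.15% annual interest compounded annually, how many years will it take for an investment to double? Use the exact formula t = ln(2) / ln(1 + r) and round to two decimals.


Doubling condition: (1 + r)^t = 2
Take ln of both sides: t × ln(1 + r) = ln(2)
t = ln(2) / ln(1 + r)
t = 0.693147 / 0.096673
t = 7.17

t = ln(2) / ln(1 + r) = 7.17 years


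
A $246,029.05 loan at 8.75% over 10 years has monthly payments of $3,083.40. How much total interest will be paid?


Total paid over the life of the loan = PMT × n.
Total paid = $3,083.40 × 120 = $370,008.00
Total interest = total paid − principal = $370,008.00 − $246,029.05 = $123,978.95

Total interest = (PMT × n) - PV = $123,978.95


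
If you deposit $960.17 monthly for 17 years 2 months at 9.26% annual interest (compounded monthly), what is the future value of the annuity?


Future value of an ordinary annuity: FV = PMT × ((1 + r)^n − 1) / r
Monthly rate r = 0.0926/12 ≈ 0.00771667, n = 206
FV = $960.17 × ((1 + 0.0926/12)^206 − 1) / (0.0926/12)
FV = $960.17 × 501.788003
FV = $481,801.79

FV = PMT × ((1+r)^n - 1)/r = $481,801.79


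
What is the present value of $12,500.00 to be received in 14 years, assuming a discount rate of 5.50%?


Present value formula: PV = FV / (1 + r)^t
PV = $12,500.00 / (1 + 0.055)^14
PV = $12,500.00 / 2.116091
PV = $5,907.12

PV = FV / (1 + r)^t = $5,907.12


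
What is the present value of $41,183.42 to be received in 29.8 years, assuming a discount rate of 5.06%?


Present value formula: PV = FV / (1 + r)^t
PV = $41,183.42 / (1 + 0.0506)^29.8
PV = $41,183.42 / 4.353459
PV = $9,459.93

PV = FV / (1 + r)^t = $9,459.93


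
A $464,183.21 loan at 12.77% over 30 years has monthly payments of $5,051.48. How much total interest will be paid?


Total paid over the life of the loan = PMT × n.
Total paid = $5,051.48 × 360 = $1,818,532.80
Total interest = total paid − principal = $1,818,532.80 − $464,183.21 = $1,354,349.59

Total interest = (PMT × n) - PV = $1,354,349.59


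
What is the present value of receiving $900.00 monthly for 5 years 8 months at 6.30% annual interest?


Present value of an ordinary annuity: PV = PMT × (1 − (1 + r)^(−n)) / r
Monthly rate r = 0.063/12 = 0.00525, n = 68
PV = $900.00 × (1 − (1 + 0.063/12)^(−68)) / (0.063/12)
PV = $900.00 × 57.061659
PV = $51,355.49

PV = PMT × (1-(1+r)^(-n))/r = $51,355.49


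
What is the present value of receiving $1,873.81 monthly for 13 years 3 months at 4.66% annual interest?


Present value of an ordinary annuity: PV = PMT × (1 − (1 + r)^(−n)) / r
Monthly rate r = 0.0466/12 ≈ 0.00388333, n = 159
PV = $1,873.81 × (1 − (1 + 0.0466/12)^(−159)) / (0.0466/12)
PV = $1,873.81 × 118.464401
PV = $221,979.78

PV = PMT × (1-(1+r)^(-n))/r = $221,979.78


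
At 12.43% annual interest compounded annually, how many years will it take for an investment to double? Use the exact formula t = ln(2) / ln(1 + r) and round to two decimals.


Doubling condition: (1 + r)^t = 2
Take ln of both sides: t × ln(1 + r) = ln(2)
t = ln(2) / ln(1 + r)
t = 0.693147 / 0.117161
t = 5.92

t = ln(2) / ln(1 + r) = 5.92 years


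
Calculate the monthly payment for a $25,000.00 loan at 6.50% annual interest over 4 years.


Loan payment formula: PMT = PV × r / (1 − (1 + r)^(−n))
Monthly rate r = 0.065/12 ≈ 0.00541667, n = 48 months
Denominator: 1 − (1 + 0.065/12)^(−48) = 0.228407
PMT = $25,000.00 × (0.065/12) / 0.228407
PMT = $592.87 per month

PMT = PV × r / (1-(1+r)^(-n)) = $592.87/month


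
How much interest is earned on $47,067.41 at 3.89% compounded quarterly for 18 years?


Compound interest earned = final amount − principal.
A = P(1 + r/n)^(nt) = $47,067.41 × (1 + 0.0389/4)^(4 × 18) = $94,480.93
Interest = A − P = $94,480.93 − $47,067.41 = $47,413.52

Interest = A - P = $47,413.52


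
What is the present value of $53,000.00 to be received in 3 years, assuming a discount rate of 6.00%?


Present value formula: PV = FV / (1 + r)^t
PV = $53,000.00 / (1 + 0.06)^3
PV = $53,000.00 / 1.191016
PV = $44,499.82

PV = FV / (1 + r)^t = $44,499.82


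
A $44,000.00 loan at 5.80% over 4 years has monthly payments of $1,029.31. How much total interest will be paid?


Total paid over the life of the loan = PMT × n.
Total paid = $1,029.31 × 48 = $49,406.88
Total interest = total paid − principal = $49,406.88 − $44,000.00 = $5,406.88

Total interest = (PMT × n) - PV = $5,406.88


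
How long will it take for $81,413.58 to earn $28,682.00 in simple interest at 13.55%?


Rearrange the simple interest formula for t:
I = P × r × t  ⇒  t = I / (P × r)
t = $28,682.00 / ($81,413.58 × 0.1355)
t = 2.6

t = I/(P×r) = 2.6 years


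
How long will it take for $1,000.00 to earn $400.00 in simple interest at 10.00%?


Rearrange the simple interest formula for t:
I = P × r × t  ⇒  t = I / (P × r)
t = $400.00 / ($1,000.00 × 0.1)
t = 4

t = I/(P×r) = 4 years


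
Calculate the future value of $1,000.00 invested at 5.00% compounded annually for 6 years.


Compound interest formula: A = P(1 + r/n)^(nt)
A = $1,000.00 × (1 + 0.05/1)^(1 × 6)
Growth factor: (1 + 0.05/1)^6 = 1.340096
A = $1,000.00 × 1.340096
A = $1,340.10

A = P(1 + r/n)^(nt) = $1,340.10


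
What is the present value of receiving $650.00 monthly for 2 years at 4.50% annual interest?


Present value of an ordinary annuity: PV = PMT × (1 − (1 + r)^(−n)) / r
Monthly rate r = 0.045/12 = 0.00375, n = 24
PV = $650.00 × (1 − (1 + 0.045/12)^(−24)) / (0.045/12)
PV = $650.00 × 22.910656
PV = $14,891.93

PV = PMT × (1-(1+r)^(-n))/r = $14,891.93


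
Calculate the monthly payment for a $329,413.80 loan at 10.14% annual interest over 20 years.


Loan payment formula: PMT = PV × r / (1 − (1 + r)^(−n))
Monthly rate r = 0.1014/12 = 0.00845, n = 240 months
Denominator: 1 − (1 + 0.1014/12)^(−240) = 0.867275
PMT = $329,413.80 × (0.1014/12) / 0.867275
PMT = $3,209.53 per month

PMT = PV × r / (1-(1+r)^(-n)) = $3,209.53/month


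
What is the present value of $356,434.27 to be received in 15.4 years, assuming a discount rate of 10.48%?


Present value formula: PV = FV / (1 + r)^t
PV = $356,434.27 / (1 + 0.1048)^15.4
PV = $356,434.27 / 4.6405392
PV = $76,808.80

PV = FV / (1 + r)^t = $76,808.80


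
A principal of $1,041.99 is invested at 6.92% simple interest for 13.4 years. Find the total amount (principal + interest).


Total amount formula: A = P(1 + rt) = P + P·r·t
Interest: I = P × r × t = $1,041.99 × 0.0692 × 13.4 = $966.22
A = P + I = $1,041.99 + $966.22 = $2,008.21

A = P + I = P(1 + rt) = $2,008.21


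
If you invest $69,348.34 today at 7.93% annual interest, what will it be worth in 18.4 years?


Future value formula: FV = PV × (1 + r)^t
FV = $69,348.34 × (1 + 0.0793)^18.4
FV = $69,348.34 × 4.0720777
FV = $282,391.83

FV = PV × (1 + r)^t = $282,391.83


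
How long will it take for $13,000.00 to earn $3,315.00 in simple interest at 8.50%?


Rearrange the simple interest formula for t:
I = P × r × t  ⇒  t = I / (P × r)
t = $3,315.00 / ($13,000.00 × 0.085)
t = 3

t = I/(P×r) = 3 years


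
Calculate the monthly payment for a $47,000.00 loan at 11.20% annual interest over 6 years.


Loan payment formula: PMT = PV × r / (1 − (1 + r)^(−n))
Monthly rate r = 0.112/12 ≈ 0.00933333, n = 72 months
Denominator: 1 − (1 + 0.112/12)^(−72) = 0.487720
PMT = $47,000.00 × (0.112/12) / 0.487720
PMT = $899.42 per month

PMT = PV × r / (1-(1+r)^(-n)) = $899.42/month


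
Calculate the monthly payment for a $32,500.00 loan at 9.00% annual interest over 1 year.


Loan payment formula: PMT = PV × r / (1 − (1 + r)^(−n))
Monthly rate r = 0.09/12 = 0.0075, n = 12 months
Denominator: 1 − (1 + 0.09/12)^(−12) = 0.085762
PMT = $32,500.00 × (0.09/12) / 0.085762
PMT = $2,842.17 per month

PMT = PV × r / (1-(1+r)^(-n)) = $2,842.17/month


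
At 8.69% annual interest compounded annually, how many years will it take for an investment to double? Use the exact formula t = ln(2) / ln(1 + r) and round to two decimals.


Doubling condition: (1 + r)^t = 2
Take ln of both sides: t × ln(1 + r) = ln(2)
t = ln(2) / ln(1 + r)
t = 0.693147 / 0.083330
t = 8.32

t = ln(2) / ln(1 + r) = 8.32 years


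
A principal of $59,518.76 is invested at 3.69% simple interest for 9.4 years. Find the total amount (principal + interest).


Total amount formula: A = P(1 + rt) = P + P·r·t
Interest: I = P × r × t = $59,518.76 × 0.0369 × 9.4 = $20,644.68
A = P + I = $59,518.76 + $20,644.68 = $80,163.44

A = P + I = P(1 + rt) = $80,163.44


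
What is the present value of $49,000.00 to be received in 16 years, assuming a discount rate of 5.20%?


Present value formula: PV = FV / (1 + r)^t
PV = $49,000.00 / (1 + 0.052)^16
PV = $49,000.00 / 2.250359
PV = $21,774.30

PV = FV / (1 + r)^t = $21,774.30


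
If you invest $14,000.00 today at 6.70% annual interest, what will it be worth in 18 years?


Future value formula: FV = PV × (1 + r)^t
FV = $14,000.00 × (1 + 0.067)^18
FV = $14,000.00 × 3.2133612
FV = $44,987.06

FV = PV × (1 + r)^t = $44,987.06


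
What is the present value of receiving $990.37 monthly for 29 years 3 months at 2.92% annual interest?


Present value of an ordinary annuity: PV = PMT × (1 − (1 + r)^(−n)) / r
Monthly rate r = 0.0292/12 ≈ 0.00243333, n = 351
PV = $990.37 × (1 − (1 + 0.0292/12)^(−351)) / (0.0292/12)
PV = $990.37 × 235.846042
PV = $233,574.84

PV = PMT × (1-(1+r)^(-n))/r = $233,574.84


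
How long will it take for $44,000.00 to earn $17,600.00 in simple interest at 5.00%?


Rearrange the simple interest formula for t:
I = P × r × t  ⇒  t = I / (P × r)
t = $17,600.00 / ($44,000.00 × 0.05)
t = 8

t = I/(P×r) = 8 years


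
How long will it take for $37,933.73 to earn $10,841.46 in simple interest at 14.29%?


Rearrange the simple interest formula for t:
I = P × r × t  ⇒  t = I / (P × r)
t = $10,841.46 / ($37,933.73 × 0.1429)
t = 2

t = I/(P×r) = 2 years


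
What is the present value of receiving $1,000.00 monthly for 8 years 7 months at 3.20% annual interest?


Present value of an ordinary annuity: PV = PMT × (1 − (1 + r)^(−n)) / r
Monthly rate r = 0.032/12 ≈ 0.00266667, n = 103
PV = $1,000.00 × (1 − (1 + 0.032/12)^(−103)) / (0.032/12)
PV = $1,000.00 × 89.961308
PV = $89,961.31

PV = PMT × (1-(1+r)^(-n))/r = $89,961.31


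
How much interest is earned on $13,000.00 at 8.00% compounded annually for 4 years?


Compound interest earned = final amount − principal.
A = P(1 + r/n)^(nt) = $13,000.00 × (1 + 0.08/1)^(1 × 4) = $17,686.36
Interest = A − P = $17,686.36 − $13,000.00 = $4,686.36

Interest = A - P = $4,686.36


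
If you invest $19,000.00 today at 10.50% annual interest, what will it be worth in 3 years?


Future value formula: FV = PV × (1 + r)^t
FV = $19,000.00 × (1 + 0.105)^3
FV = $19,000.00 × 1.3492326
FV = $25,635.42

FV = PV × (1 + r)^t = $25,635.42


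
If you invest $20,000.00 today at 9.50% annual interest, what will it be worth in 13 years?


Future value formula: FV = PV × (1 + r)^t
FV = $20,000.00 × (1 + 0.095)^13
FV = $20,000.00 × 3.2537453
FV = $65,074.91

FV = PV × (1 + r)^t = $65,074.91


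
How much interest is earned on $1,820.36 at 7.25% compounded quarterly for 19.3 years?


Compound interest earned = final amount − principal.
A = P(1 + r/n)^(nt) = $1,820.36 × (1 + 0.0725/4)^(4 × 19.3) = $7,284.54
Interest = A − P = $7,284.54 − $1,820.36 = $5,464.18

Interest = A - P = $5,464.18


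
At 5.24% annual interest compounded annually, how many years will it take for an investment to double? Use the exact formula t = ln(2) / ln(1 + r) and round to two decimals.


Doubling condition: (1 + r)^t = 2
Take ln of both sides: t × ln(1 + r) = ln(2)
t = ln(2) / ln(1 + r)
t = 0.693147 / 0.051073
t = 13.57

t = ln(2) / ln(1 + r) = 13.57 years


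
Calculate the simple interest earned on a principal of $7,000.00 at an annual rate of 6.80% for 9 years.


Simple interest formula: I = P × r × t
I = $7,000.00 × 0.068 × 9
I = $4,284.00

I = P × r × t = $4,284.00


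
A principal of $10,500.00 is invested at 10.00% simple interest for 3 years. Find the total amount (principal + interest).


Total amount formula: A = P(1 + rt) = P + P·r·t
Interest: I = P × r × t = $10,500.00 × 0.1 × 3 = $3,150.00
A = P + I = $10,500.00 + $3,150.00 = $13,650.00

A = P + I = P(1 + rt) = $13,650.00


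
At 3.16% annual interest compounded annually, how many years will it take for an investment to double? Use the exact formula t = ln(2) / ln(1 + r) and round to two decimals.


Doubling condition: (1 + r)^t = 2
Take ln of both sides: t × ln(1 + r) = ln(2)
t = ln(2) / ln(1 + r)
t = 0.693147 / 0.031111
t = 22.28

t = ln(2) / ln(1 + r) = 22.28 years


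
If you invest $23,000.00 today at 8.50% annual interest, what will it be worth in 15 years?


Future value formula: FV = PV × (1 + r)^t
FV = $23,000.00 × (1 + 0.085)^15
FV = $23,000.00 × 3.399743
FV = $78,194.09

FV = PV × (1 + r)^t = $78,194.09


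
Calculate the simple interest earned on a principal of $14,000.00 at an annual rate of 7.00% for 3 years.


Simple interest formula: I = P × r × t
I = $14,000.00 × 0.07 × 3
I = $2,940.00

I = P × r × t = $2,940.00


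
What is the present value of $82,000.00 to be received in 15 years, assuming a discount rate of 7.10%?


Present value formula: PV = FV / (1 + r)^t
PV = $82,000.00 / (1 + 0.071)^15
PV = $82,000.00 / 2.7979636
PV = $29,307.03

PV = FV / (1 + r)^t = $29,307.03


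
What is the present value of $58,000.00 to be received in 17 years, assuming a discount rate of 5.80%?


Present value formula: PV = FV / (1 + r)^t
PV = $58,000.00 / (1 + 0.058)^17
PV = $58,000.00 / 2.607692
PV = $22,241.89

PV = FV / (1 + r)^t = $22,241.89


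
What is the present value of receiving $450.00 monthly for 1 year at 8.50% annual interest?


Present value of an ordinary annuity: PV = PMT × (1 − (1 + r)^(−n)) / r
Monthly rate r = 0.085/12 ≈ 0.00708333, n = 12
PV = $450.00 × (1 − (1 + 0.085/12)^(−12)) / (0.085/12)
PV = $450.00 × 11.465289
PV = $5,159.38

PV = PMT × (1-(1+r)^(-n))/r = $5,159.38


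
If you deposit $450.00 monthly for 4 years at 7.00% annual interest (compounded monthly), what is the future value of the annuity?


Future value of an ordinary annuity: FV = PMT × ((1 + r)^n − 1) / r
Monthly rate r = 0.07/12 ≈ 0.00583333, n = 48
FV = $450.00 × ((1 + 0.07/12)^48 − 1) / (0.07/12)
FV = $450.00 × 55.209236
FV = $24,844.16

FV = PMT × ((1+r)^n - 1)/r = $24,844.16
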